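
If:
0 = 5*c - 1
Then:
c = 1/5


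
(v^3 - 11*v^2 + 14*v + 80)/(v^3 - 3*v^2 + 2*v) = (v^3 - 11*v^2 + 14*v + 80)/(v*(v^2 - 3*v + 2))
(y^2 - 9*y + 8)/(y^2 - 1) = (y - 8)/(y + 1)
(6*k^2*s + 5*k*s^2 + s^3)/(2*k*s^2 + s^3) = (3*k + s)/s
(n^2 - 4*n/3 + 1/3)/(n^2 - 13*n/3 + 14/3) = (3*n^2 - 4*n + 1)/(3*n^2 - 13*n + 14)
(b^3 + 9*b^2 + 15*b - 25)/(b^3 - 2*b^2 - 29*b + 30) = (b + 5)/(b - 6)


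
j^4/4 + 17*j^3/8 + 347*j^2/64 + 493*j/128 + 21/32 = (j/4 + 1)*(j + 1/4)*(j + 3/4)*(j + 7/2)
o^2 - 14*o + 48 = (o - 8)*(o - 6)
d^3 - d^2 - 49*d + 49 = (d - 7)*(d - 1)*(d + 7)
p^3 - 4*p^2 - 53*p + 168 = (p - 8)*(p - 3)*(p + 7)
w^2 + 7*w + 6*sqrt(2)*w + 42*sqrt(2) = (w + 7)*(w + 6*sqrt(2))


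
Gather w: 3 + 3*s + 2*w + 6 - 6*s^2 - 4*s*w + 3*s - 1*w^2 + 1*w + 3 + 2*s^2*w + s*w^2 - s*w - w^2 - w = -6*s^2 + 6*s + w^2*(s - 2) + w*(2*s^2 - 5*s + 2) + 12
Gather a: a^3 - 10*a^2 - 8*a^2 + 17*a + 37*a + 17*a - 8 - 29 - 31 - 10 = a^3 - 18*a^2 + 71*a - 78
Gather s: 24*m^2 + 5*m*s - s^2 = 24*m^2 + 5*m*s - s^2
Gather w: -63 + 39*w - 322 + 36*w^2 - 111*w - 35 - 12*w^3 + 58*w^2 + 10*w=-12*w^3 + 94*w^2 - 62*w - 420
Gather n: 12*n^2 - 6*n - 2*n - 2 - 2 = 12*n^2 - 8*n - 4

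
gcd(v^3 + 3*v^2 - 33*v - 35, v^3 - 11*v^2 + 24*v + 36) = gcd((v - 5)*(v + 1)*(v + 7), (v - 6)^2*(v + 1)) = v + 1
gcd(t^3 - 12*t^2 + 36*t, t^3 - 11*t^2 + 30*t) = t^2 - 6*t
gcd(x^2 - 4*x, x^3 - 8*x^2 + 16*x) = x^2 - 4*x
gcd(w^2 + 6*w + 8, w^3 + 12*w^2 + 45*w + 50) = w + 2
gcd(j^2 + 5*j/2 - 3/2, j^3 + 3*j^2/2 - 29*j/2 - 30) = j + 3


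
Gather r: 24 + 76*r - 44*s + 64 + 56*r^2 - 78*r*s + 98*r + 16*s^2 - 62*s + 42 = 56*r^2 + r*(174 - 78*s) + 16*s^2 - 106*s + 130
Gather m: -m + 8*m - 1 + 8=7*m + 7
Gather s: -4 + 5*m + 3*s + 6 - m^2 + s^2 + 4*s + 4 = -m^2 + 5*m + s^2 + 7*s + 6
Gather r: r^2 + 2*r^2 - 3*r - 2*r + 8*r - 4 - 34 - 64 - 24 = 3*r^2 + 3*r - 126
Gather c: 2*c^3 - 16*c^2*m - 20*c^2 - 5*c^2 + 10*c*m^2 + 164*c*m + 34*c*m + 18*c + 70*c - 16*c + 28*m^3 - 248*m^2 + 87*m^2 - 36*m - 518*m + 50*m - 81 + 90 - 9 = 2*c^3 + c^2*(-16*m - 25) + c*(10*m^2 + 198*m + 72) + 28*m^3 - 161*m^2 - 504*m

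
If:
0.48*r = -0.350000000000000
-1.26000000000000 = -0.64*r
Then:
No Solution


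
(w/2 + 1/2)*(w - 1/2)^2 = w^3/2 - 3*w/8 + 1/8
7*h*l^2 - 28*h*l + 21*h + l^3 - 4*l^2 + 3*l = (7*h + l)*(l - 3)*(l - 1)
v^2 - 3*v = v*(v - 3)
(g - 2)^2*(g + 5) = g^3 + g^2 - 16*g + 20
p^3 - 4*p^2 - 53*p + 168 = (p - 8)*(p - 3)*(p + 7)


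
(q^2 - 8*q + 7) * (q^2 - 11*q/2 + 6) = q^4 - 27*q^3/2 + 57*q^2 - 173*q/2 + 42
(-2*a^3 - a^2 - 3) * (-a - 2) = 2*a^4 + 5*a^3 + 2*a^2 + 3*a + 6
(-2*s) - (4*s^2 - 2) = -4*s^2 - 2*s + 2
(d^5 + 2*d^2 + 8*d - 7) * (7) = 7*d^5 + 14*d^2 + 56*d - 49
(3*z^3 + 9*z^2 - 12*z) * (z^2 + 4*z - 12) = 3*z^5 + 21*z^4 - 12*z^3 - 156*z^2 + 144*z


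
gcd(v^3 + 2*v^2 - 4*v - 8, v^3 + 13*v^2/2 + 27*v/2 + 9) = v + 2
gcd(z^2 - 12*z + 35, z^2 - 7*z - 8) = 1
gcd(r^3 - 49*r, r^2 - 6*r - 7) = r - 7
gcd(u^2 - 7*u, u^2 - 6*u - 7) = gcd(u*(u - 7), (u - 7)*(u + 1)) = u - 7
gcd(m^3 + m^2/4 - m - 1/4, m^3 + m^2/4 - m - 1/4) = m^3 + m^2/4 - m - 1/4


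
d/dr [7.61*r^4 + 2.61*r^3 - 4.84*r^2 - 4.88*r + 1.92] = 30.44*r^3 + 7.83*r^2 - 9.68*r - 4.88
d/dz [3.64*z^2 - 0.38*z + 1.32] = 7.28*z - 0.38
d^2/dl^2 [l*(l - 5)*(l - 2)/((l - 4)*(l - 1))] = 8*(-l^3 + 6*l^2 - 18*l + 22)/(l^6 - 15*l^5 + 87*l^4 - 245*l^3 + 348*l^2 - 240*l + 64)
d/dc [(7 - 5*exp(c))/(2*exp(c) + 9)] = -59*exp(c)/(2*exp(c) + 9)^2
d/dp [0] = 0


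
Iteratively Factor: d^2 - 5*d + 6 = (d - 2)*(d - 3)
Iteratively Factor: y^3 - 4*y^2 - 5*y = (y)*(y^2 - 4*y - 5) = y*(y + 1)*(y - 5)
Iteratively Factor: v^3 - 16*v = (v - 4)*(v^2 + 4*v) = v*(v - 4)*(v + 4)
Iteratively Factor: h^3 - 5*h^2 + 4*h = (h)*(h^2 - 5*h + 4) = h*(h - 1)*(h - 4)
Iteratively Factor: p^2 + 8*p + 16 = (p + 4)*(p + 4)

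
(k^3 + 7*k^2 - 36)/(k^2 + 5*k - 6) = (k^2 + k - 6)/(k - 1)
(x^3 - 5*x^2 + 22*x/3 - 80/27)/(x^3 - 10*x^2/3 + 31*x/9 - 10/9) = (x - 8/3)/(x - 1)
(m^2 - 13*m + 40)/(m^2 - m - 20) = (m - 8)/(m + 4)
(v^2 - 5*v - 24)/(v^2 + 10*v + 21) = (v - 8)/(v + 7)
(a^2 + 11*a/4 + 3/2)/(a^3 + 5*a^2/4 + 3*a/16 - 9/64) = 16*(a + 2)/(16*a^2 + 8*a - 3)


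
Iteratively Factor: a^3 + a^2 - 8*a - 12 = (a + 2)*(a^2 - a - 6) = (a + 2)^2*(a - 3)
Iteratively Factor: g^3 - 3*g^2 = (g)*(g^2 - 3*g) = g^2*(g - 3)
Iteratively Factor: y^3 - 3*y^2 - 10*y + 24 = (y - 4)*(y^2 + y - 6) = (y - 4)*(y - 2)*(y + 3)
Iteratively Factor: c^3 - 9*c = (c - 3)*(c^2 + 3*c) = c*(c - 3)*(c + 3)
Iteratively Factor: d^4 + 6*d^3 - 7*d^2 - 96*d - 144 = (d + 4)*(d^3 + 2*d^2 - 15*d - 36) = (d + 3)*(d + 4)*(d^2 - d - 12) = (d - 4)*(d + 3)*(d + 4)*(d + 3)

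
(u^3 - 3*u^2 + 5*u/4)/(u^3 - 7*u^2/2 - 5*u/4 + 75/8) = 2*u*(2*u - 1)/(4*u^2 - 4*u - 15)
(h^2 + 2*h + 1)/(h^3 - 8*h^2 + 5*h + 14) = (h + 1)/(h^2 - 9*h + 14)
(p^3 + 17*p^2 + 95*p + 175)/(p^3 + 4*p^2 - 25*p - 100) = (p^2 + 12*p + 35)/(p^2 - p - 20)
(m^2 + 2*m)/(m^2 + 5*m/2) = 2*(m + 2)/(2*m + 5)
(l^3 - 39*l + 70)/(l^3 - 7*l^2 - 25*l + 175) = (l^2 + 5*l - 14)/(l^2 - 2*l - 35)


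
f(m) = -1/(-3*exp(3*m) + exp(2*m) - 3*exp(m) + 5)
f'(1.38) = -0.02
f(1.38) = 0.01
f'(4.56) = -0.00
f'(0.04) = -62.46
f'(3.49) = -0.00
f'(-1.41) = -0.04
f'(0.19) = -2.72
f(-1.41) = -0.23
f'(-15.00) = 0.00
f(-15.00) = -0.20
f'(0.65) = -0.19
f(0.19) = 0.40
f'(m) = -(9*exp(3*m) - 2*exp(2*m) + 3*exp(m))/(-3*exp(3*m) + exp(2*m) - 3*exp(m) + 5)^2 = (-9*exp(2*m) + 2*exp(m) - 3)*exp(m)/(3*exp(3*m) - exp(2*m) + 3*exp(m) - 5)^2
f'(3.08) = -0.00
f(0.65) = 0.06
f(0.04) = 2.37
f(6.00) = 0.00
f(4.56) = 0.00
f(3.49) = 0.00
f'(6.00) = 0.00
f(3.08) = 0.00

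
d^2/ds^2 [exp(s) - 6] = exp(s)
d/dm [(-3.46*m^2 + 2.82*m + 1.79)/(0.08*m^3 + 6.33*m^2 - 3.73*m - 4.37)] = (0.2768*m^4 - 0.4512*m^3 - 5.3744*m^2 + 7.579*m - 5.6467)/(0.0064*m^6 + 1.0128*m^5 + 39.4721*m^4 - 47.921*m^3 - 41.4113*m^2 + 32.6002*m + 19.0969)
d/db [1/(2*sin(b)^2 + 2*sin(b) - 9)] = -(2*sin(2*b) + 2*cos(b))/(-2*sin(b) + cos(2*b) + 8)^2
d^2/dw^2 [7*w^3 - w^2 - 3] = 42*w - 2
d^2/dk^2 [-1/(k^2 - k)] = 2*(k*(k - 1) - (2*k - 1)^2)/(k^3*(k - 1)^3)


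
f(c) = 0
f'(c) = 0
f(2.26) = 0.00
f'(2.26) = 0.00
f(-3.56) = 0.00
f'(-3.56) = 0.00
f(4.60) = 0.00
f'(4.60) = 0.00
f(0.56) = 0.00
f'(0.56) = 0.00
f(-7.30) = 0.00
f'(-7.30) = 0.00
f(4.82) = 0.00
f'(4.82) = 0.00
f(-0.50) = 0.00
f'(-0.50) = 0.00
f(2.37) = 0.00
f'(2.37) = 0.00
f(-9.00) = 0.00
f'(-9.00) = 0.00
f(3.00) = 0.00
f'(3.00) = 0.00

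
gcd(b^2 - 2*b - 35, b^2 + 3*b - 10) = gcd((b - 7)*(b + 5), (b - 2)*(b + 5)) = b + 5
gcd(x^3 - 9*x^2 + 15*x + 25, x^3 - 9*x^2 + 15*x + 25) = x^3 - 9*x^2 + 15*x + 25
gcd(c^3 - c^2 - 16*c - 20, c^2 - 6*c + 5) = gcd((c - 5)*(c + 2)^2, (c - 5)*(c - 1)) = c - 5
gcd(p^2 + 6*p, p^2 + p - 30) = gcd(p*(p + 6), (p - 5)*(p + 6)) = p + 6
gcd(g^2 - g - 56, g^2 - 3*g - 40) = g - 8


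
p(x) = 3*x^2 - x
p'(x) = 6*x - 1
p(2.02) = 10.22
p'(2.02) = 11.12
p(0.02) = -0.02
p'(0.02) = -0.88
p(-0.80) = 2.72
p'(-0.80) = -5.80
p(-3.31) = 36.18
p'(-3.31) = -20.86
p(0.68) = 0.71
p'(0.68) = 3.08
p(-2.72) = 24.92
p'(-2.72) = -17.32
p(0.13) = -0.08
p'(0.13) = -0.22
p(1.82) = 8.12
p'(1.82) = 9.92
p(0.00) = 0.00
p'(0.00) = -1.00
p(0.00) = 0.00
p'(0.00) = -1.00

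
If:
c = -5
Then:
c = -5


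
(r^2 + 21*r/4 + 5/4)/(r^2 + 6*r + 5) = (r + 1/4)/(r + 1)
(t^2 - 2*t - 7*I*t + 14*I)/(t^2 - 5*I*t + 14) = (t - 2)/(t + 2*I)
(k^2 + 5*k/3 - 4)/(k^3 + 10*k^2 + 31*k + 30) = (k - 4/3)/(k^2 + 7*k + 10)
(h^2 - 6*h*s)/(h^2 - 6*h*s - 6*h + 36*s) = h/(h - 6)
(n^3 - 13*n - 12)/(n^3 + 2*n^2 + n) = (n^2 - n - 12)/(n*(n + 1))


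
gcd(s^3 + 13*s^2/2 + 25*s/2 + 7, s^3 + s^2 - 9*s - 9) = s + 1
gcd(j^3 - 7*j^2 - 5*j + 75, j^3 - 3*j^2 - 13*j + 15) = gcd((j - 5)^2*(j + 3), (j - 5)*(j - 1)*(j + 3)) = j^2 - 2*j - 15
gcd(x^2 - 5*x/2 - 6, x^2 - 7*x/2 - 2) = x - 4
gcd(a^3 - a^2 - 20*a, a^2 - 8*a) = a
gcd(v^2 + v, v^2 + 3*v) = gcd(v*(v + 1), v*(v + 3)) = v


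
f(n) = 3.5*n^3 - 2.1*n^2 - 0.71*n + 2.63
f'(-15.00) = 2424.79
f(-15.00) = -12271.72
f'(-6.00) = 402.49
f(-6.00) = -824.71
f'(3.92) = 144.17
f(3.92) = 178.40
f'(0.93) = 4.47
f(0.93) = 2.97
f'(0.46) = -0.42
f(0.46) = 2.20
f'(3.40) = 106.39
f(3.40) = 113.50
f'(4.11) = 159.40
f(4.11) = 207.23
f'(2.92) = 76.55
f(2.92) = 69.79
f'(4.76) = 217.20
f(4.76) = 329.15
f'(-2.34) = 66.61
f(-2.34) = -52.05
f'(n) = 10.5*n^2 - 4.2*n - 0.71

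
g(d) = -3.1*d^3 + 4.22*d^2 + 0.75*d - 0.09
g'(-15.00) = -2218.35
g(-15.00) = 11400.66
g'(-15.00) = -2218.35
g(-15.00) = 11400.66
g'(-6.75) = -479.95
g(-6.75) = 1140.52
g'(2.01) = -19.86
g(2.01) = -6.71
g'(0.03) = 0.99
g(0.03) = -0.06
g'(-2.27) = -66.33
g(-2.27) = 56.21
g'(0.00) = 0.75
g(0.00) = -0.09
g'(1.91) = -17.06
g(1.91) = -4.86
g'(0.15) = 1.81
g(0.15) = 0.11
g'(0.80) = 1.55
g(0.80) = 1.62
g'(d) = -9.3*d^2 + 8.44*d + 0.75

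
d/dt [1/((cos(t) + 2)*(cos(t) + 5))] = (2*cos(t) + 7)*sin(t)/((cos(t) + 2)^2*(cos(t) + 5)^2)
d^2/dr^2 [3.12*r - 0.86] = 0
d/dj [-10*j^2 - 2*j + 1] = -20*j - 2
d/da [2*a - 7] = 2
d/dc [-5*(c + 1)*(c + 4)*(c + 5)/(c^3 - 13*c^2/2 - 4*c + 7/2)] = 330*(c^2 + 2*c - 11)/(4*c^4 - 60*c^3 + 253*c^2 - 210*c + 49)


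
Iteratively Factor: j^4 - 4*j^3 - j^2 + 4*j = (j - 1)*(j^3 - 3*j^2 - 4*j) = j*(j - 1)*(j^2 - 3*j - 4) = j*(j - 1)*(j + 1)*(j - 4)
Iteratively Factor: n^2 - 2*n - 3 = (n - 3)*(n + 1)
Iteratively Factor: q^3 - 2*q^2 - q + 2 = (q - 2)*(q^2 - 1) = (q - 2)*(q - 1)*(q + 1)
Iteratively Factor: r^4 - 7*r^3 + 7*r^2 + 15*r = (r)*(r^3 - 7*r^2 + 7*r + 15) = r*(r - 5)*(r^2 - 2*r - 3) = r*(r - 5)*(r + 1)*(r - 3)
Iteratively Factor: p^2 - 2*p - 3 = (p - 3)*(p + 1)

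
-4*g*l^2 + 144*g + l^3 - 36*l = (-4*g + l)*(l - 6)*(l + 6)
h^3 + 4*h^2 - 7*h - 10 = (h - 2)*(h + 1)*(h + 5)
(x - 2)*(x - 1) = x^2 - 3*x + 2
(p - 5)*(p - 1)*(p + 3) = p^3 - 3*p^2 - 13*p + 15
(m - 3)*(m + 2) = m^2 - m - 6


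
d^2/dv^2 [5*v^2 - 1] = 10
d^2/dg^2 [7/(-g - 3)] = -14/(g + 3)^3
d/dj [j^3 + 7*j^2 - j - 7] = 3*j^2 + 14*j - 1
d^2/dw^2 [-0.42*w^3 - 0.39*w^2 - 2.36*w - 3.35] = -2.52*w - 0.78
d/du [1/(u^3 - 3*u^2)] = 3*(2 - u)/(u^3*(u - 3)^2)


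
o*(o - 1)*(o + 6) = o^3 + 5*o^2 - 6*o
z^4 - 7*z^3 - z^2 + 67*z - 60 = (z - 5)*(z - 4)*(z - 1)*(z + 3)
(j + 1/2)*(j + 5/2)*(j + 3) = j^3 + 6*j^2 + 41*j/4 + 15/4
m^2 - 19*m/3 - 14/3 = (m - 7)*(m + 2/3)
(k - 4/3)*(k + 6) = k^2 + 14*k/3 - 8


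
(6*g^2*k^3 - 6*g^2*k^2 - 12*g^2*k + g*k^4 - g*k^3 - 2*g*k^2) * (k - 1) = 6*g^2*k^4 - 12*g^2*k^3 - 6*g^2*k^2 + 12*g^2*k + g*k^5 - 2*g*k^4 - g*k^3 + 2*g*k^2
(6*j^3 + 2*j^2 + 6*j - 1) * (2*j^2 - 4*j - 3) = 12*j^5 - 20*j^4 - 14*j^3 - 32*j^2 - 14*j + 3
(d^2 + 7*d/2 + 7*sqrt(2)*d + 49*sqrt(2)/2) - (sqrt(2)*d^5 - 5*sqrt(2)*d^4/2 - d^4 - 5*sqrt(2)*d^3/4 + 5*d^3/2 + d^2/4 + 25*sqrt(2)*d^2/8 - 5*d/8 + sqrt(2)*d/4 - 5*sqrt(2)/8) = -sqrt(2)*d^5 + d^4 + 5*sqrt(2)*d^4/2 - 5*d^3/2 + 5*sqrt(2)*d^3/4 - 25*sqrt(2)*d^2/8 + 3*d^2/4 + 33*d/8 + 27*sqrt(2)*d/4 + 201*sqrt(2)/8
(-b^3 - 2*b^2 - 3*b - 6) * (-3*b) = 3*b^4 + 6*b^3 + 9*b^2 + 18*b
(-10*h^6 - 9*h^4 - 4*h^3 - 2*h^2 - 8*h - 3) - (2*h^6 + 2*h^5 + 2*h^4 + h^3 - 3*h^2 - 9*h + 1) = -12*h^6 - 2*h^5 - 11*h^4 - 5*h^3 + h^2 + h - 4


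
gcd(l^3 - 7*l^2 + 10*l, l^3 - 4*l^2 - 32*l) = l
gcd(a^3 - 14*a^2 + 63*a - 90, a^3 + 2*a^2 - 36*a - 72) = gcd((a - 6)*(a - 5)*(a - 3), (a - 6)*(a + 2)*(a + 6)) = a - 6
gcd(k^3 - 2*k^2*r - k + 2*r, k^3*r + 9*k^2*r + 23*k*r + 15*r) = k + 1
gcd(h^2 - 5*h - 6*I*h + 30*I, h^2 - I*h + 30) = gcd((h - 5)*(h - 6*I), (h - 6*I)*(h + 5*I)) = h - 6*I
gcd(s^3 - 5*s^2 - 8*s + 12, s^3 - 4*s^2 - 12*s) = s^2 - 4*s - 12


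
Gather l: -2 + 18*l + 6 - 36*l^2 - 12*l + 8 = -36*l^2 + 6*l + 12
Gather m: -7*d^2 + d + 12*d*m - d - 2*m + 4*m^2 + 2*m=-7*d^2 + 12*d*m + 4*m^2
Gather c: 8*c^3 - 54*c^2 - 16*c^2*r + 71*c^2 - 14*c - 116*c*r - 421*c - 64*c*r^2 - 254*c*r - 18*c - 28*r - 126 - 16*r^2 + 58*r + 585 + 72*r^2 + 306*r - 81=8*c^3 + c^2*(17 - 16*r) + c*(-64*r^2 - 370*r - 453) + 56*r^2 + 336*r + 378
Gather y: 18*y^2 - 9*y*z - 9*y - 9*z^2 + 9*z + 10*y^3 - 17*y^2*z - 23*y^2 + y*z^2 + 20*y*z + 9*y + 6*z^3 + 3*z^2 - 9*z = 10*y^3 + y^2*(-17*z - 5) + y*(z^2 + 11*z) + 6*z^3 - 6*z^2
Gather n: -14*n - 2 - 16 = -14*n - 18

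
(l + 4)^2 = l^2 + 8*l + 16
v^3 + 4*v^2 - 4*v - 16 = (v - 2)*(v + 2)*(v + 4)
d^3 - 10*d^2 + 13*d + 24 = (d - 8)*(d - 3)*(d + 1)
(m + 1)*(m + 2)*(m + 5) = m^3 + 8*m^2 + 17*m + 10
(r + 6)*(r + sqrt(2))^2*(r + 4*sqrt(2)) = r^4 + 6*r^3 + 6*sqrt(2)*r^3 + 18*r^2 + 36*sqrt(2)*r^2 + 8*sqrt(2)*r + 108*r + 48*sqrt(2)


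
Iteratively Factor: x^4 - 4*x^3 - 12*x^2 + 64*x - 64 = (x + 4)*(x^3 - 8*x^2 + 20*x - 16) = (x - 2)*(x + 4)*(x^2 - 6*x + 8) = (x - 2)^2*(x + 4)*(x - 4)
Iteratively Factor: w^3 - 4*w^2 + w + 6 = (w - 2)*(w^2 - 2*w - 3) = (w - 2)*(w + 1)*(w - 3)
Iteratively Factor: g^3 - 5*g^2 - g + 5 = (g - 5)*(g^2 - 1) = (g - 5)*(g - 1)*(g + 1)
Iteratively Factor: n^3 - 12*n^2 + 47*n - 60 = (n - 4)*(n^2 - 8*n + 15) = (n - 5)*(n - 4)*(n - 3)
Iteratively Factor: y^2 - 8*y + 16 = (y - 4)*(y - 4)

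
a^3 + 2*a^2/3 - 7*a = a*(a - 7/3)*(a + 3)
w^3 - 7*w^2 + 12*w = w*(w - 4)*(w - 3)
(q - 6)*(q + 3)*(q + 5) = q^3 + 2*q^2 - 33*q - 90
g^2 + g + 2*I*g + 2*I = (g + 1)*(g + 2*I)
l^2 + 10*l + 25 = (l + 5)^2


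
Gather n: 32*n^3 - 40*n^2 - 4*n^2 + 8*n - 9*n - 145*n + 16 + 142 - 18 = 32*n^3 - 44*n^2 - 146*n + 140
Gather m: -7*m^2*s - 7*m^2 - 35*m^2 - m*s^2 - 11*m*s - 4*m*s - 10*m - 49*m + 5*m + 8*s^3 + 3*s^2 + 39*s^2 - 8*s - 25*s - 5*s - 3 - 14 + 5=m^2*(-7*s - 42) + m*(-s^2 - 15*s - 54) + 8*s^3 + 42*s^2 - 38*s - 12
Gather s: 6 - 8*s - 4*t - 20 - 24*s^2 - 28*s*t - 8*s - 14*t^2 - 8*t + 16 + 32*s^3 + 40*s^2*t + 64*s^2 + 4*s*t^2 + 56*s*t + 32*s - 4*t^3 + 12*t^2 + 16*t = 32*s^3 + s^2*(40*t + 40) + s*(4*t^2 + 28*t + 16) - 4*t^3 - 2*t^2 + 4*t + 2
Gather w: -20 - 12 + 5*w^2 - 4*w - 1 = 5*w^2 - 4*w - 33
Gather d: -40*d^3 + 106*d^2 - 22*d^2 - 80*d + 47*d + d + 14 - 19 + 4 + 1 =-40*d^3 + 84*d^2 - 32*d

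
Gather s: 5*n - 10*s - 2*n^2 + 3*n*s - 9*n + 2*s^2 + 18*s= -2*n^2 - 4*n + 2*s^2 + s*(3*n + 8)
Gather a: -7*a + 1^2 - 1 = -7*a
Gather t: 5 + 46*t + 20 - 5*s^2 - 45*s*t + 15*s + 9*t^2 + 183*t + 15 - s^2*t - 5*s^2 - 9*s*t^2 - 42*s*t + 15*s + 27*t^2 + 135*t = -10*s^2 + 30*s + t^2*(36 - 9*s) + t*(-s^2 - 87*s + 364) + 40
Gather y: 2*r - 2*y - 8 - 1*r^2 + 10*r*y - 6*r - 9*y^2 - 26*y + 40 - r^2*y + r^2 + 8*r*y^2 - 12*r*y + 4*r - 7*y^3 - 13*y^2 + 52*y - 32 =-7*y^3 + y^2*(8*r - 22) + y*(-r^2 - 2*r + 24)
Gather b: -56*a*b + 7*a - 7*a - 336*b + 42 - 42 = b*(-56*a - 336)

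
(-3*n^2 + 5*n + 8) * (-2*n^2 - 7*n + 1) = 6*n^4 + 11*n^3 - 54*n^2 - 51*n + 8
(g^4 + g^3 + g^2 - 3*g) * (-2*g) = -2*g^5 - 2*g^4 - 2*g^3 + 6*g^2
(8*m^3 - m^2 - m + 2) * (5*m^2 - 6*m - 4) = 40*m^5 - 53*m^4 - 31*m^3 + 20*m^2 - 8*m - 8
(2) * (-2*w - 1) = -4*w - 2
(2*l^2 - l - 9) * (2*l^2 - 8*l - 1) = 4*l^4 - 18*l^3 - 12*l^2 + 73*l + 9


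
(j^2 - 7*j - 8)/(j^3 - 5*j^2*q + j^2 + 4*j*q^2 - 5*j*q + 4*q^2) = (j - 8)/(j^2 - 5*j*q + 4*q^2)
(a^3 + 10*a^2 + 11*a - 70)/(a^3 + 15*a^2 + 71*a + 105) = (a - 2)/(a + 3)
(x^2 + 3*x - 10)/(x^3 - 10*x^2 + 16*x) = (x + 5)/(x*(x - 8))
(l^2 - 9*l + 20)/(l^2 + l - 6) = (l^2 - 9*l + 20)/(l^2 + l - 6)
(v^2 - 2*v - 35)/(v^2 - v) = (v^2 - 2*v - 35)/(v*(v - 1))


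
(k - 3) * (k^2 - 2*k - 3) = k^3 - 5*k^2 + 3*k + 9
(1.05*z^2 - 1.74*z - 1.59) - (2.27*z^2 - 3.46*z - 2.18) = -1.22*z^2 + 1.72*z + 0.59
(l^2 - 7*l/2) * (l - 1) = l^3 - 9*l^2/2 + 7*l/2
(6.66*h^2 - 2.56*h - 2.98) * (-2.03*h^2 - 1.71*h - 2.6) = -13.5198*h^4 - 6.1918*h^3 - 6.889*h^2 + 11.7518*h + 7.748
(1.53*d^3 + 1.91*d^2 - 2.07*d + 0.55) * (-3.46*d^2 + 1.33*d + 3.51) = -5.2938*d^5 - 4.5737*d^4 + 15.0728*d^3 + 2.048*d^2 - 6.5342*d + 1.9305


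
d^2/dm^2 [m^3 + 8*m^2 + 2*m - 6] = 6*m + 16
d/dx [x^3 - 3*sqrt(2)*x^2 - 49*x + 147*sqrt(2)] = 3*x^2 - 6*sqrt(2)*x - 49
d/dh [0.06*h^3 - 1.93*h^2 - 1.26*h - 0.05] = 0.18*h^2 - 3.86*h - 1.26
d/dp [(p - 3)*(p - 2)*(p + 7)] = 3*p^2 + 4*p - 29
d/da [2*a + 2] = 2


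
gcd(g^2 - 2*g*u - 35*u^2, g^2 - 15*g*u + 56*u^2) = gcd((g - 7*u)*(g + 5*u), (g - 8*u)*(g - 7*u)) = -g + 7*u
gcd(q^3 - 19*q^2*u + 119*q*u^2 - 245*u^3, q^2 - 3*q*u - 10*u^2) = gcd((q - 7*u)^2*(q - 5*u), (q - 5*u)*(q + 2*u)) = q - 5*u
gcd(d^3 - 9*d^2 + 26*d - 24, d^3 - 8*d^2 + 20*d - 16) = d^2 - 6*d + 8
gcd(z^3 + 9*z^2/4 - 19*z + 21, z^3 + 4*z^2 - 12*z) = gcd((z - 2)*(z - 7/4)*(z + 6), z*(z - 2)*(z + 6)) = z^2 + 4*z - 12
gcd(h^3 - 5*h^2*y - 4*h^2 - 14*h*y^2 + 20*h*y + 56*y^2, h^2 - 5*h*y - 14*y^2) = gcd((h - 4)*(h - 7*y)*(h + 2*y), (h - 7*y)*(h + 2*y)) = -h^2 + 5*h*y + 14*y^2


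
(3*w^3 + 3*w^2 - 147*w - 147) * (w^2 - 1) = 3*w^5 + 3*w^4 - 150*w^3 - 150*w^2 + 147*w + 147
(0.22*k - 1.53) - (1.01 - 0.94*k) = 1.16*k - 2.54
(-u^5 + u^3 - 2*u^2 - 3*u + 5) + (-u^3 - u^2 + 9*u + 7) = -u^5 - 3*u^2 + 6*u + 12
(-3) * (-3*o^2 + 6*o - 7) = 9*o^2 - 18*o + 21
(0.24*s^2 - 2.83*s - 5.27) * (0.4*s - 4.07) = 0.096*s^3 - 2.1088*s^2 + 9.4101*s + 21.4489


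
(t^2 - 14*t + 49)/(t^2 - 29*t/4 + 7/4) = 4*(t - 7)/(4*t - 1)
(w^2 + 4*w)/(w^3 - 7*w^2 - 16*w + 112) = w/(w^2 - 11*w + 28)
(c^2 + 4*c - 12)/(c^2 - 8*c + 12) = (c + 6)/(c - 6)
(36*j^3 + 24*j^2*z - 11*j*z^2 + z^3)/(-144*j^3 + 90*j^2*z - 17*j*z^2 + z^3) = (-6*j^2 - 5*j*z + z^2)/(24*j^2 - 11*j*z + z^2)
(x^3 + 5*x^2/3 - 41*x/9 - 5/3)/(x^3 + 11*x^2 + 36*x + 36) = (9*x^2 - 12*x - 5)/(9*(x^2 + 8*x + 12))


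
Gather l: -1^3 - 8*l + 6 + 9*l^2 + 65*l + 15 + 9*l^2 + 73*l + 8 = 18*l^2 + 130*l + 28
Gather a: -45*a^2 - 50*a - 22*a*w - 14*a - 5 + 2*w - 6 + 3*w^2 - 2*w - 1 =-45*a^2 + a*(-22*w - 64) + 3*w^2 - 12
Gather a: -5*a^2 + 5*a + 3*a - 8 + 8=-5*a^2 + 8*a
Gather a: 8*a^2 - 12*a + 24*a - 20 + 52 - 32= 8*a^2 + 12*a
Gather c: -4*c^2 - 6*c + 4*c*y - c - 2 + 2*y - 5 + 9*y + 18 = -4*c^2 + c*(4*y - 7) + 11*y + 11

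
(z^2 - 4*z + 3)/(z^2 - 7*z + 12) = (z - 1)/(z - 4)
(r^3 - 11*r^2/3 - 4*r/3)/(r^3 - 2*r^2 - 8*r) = (r + 1/3)/(r + 2)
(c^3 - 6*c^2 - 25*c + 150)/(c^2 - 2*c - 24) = (c^2 - 25)/(c + 4)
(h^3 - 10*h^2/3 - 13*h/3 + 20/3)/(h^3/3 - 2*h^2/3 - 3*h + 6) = (3*h^3 - 10*h^2 - 13*h + 20)/(h^3 - 2*h^2 - 9*h + 18)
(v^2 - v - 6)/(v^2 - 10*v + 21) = (v + 2)/(v - 7)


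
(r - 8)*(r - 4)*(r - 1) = r^3 - 13*r^2 + 44*r - 32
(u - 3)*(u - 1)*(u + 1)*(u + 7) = u^4 + 4*u^3 - 22*u^2 - 4*u + 21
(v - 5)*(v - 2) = v^2 - 7*v + 10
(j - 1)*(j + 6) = j^2 + 5*j - 6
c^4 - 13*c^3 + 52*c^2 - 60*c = c*(c - 6)*(c - 5)*(c - 2)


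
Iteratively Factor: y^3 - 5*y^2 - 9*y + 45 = (y - 5)*(y^2 - 9) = (y - 5)*(y - 3)*(y + 3)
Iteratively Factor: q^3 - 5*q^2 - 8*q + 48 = (q + 3)*(q^2 - 8*q + 16) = (q - 4)*(q + 3)*(q - 4)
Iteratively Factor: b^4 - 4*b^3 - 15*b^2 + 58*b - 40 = (b + 4)*(b^3 - 8*b^2 + 17*b - 10) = (b - 5)*(b + 4)*(b^2 - 3*b + 2) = (b - 5)*(b - 2)*(b + 4)*(b - 1)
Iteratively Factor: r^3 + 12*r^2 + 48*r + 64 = (r + 4)*(r^2 + 8*r + 16) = (r + 4)^2*(r + 4)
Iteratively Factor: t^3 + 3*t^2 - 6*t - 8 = (t + 1)*(t^2 + 2*t - 8) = (t + 1)*(t + 4)*(t - 2)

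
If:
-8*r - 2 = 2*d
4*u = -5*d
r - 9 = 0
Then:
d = -37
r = 9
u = 185/4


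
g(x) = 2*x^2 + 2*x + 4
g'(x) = 4*x + 2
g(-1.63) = 6.05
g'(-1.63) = -4.52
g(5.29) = 70.55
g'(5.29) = 23.16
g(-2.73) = 13.45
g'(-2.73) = -8.92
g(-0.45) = 3.50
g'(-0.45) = 0.20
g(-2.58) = 12.15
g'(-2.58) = -8.32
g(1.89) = 14.92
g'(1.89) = 9.56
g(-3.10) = 17.02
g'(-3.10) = -10.40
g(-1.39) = 5.08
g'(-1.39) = -3.56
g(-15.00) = 424.00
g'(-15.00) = -58.00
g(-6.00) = 64.00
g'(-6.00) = -22.00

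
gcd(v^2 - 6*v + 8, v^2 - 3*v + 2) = v - 2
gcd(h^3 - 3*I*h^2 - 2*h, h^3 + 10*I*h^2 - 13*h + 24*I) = h - I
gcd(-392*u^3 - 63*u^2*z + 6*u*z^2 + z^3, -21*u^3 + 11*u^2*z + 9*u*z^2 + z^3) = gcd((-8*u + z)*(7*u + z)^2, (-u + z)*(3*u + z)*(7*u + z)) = 7*u + z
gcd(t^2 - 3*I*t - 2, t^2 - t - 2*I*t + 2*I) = t - 2*I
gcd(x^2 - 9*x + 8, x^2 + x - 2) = x - 1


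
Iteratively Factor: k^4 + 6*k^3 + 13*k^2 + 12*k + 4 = (k + 2)*(k^3 + 4*k^2 + 5*k + 2) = (k + 2)^2*(k^2 + 2*k + 1) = (k + 1)*(k + 2)^2*(k + 1)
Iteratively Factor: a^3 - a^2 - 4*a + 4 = (a + 2)*(a^2 - 3*a + 2) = (a - 1)*(a + 2)*(a - 2)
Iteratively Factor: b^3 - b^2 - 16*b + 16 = (b - 4)*(b^2 + 3*b - 4) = (b - 4)*(b - 1)*(b + 4)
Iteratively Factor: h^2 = (h)*(h)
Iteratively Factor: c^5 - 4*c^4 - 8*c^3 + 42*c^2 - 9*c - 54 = (c - 3)*(c^4 - c^3 - 11*c^2 + 9*c + 18) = (c - 3)*(c + 1)*(c^3 - 2*c^2 - 9*c + 18) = (c - 3)*(c + 1)*(c + 3)*(c^2 - 5*c + 6) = (c - 3)^2*(c + 1)*(c + 3)*(c - 2)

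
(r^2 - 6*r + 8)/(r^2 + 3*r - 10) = (r - 4)/(r + 5)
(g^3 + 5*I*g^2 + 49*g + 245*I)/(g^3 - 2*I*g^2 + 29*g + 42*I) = (g^2 + 12*I*g - 35)/(g^2 + 5*I*g - 6)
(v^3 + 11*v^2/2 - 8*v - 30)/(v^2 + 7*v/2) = (2*v^3 + 11*v^2 - 16*v - 60)/(v*(2*v + 7))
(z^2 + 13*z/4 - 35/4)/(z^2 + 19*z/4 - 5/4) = (4*z - 7)/(4*z - 1)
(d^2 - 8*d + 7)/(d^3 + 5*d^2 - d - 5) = (d - 7)/(d^2 + 6*d + 5)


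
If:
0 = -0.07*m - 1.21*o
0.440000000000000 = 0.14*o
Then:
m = -54.33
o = 3.14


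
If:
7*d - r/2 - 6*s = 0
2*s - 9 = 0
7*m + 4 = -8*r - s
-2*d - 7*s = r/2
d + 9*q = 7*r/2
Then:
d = -1/2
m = 137/2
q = -71/3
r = -61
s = 9/2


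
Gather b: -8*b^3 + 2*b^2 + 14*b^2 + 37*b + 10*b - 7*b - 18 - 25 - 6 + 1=-8*b^3 + 16*b^2 + 40*b - 48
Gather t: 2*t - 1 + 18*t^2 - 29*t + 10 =18*t^2 - 27*t + 9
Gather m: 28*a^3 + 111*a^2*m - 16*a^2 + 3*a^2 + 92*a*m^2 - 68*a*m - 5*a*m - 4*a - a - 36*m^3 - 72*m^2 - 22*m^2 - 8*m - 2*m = 28*a^3 - 13*a^2 - 5*a - 36*m^3 + m^2*(92*a - 94) + m*(111*a^2 - 73*a - 10)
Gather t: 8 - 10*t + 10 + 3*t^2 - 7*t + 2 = 3*t^2 - 17*t + 20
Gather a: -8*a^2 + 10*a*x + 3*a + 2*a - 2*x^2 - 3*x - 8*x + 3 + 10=-8*a^2 + a*(10*x + 5) - 2*x^2 - 11*x + 13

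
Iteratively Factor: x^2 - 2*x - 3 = (x + 1)*(x - 3)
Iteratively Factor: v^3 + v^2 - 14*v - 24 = (v + 3)*(v^2 - 2*v - 8) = (v - 4)*(v + 3)*(v + 2)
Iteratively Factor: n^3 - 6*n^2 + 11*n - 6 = (n - 2)*(n^2 - 4*n + 3) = (n - 2)*(n - 1)*(n - 3)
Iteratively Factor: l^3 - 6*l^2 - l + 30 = (l + 2)*(l^2 - 8*l + 15) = (l - 5)*(l + 2)*(l - 3)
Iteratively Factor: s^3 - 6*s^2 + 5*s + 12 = (s - 3)*(s^2 - 3*s - 4) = (s - 4)*(s - 3)*(s + 1)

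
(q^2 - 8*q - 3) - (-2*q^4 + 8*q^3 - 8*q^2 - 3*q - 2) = 2*q^4 - 8*q^3 + 9*q^2 - 5*q - 1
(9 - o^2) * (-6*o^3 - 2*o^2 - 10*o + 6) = 6*o^5 + 2*o^4 - 44*o^3 - 24*o^2 - 90*o + 54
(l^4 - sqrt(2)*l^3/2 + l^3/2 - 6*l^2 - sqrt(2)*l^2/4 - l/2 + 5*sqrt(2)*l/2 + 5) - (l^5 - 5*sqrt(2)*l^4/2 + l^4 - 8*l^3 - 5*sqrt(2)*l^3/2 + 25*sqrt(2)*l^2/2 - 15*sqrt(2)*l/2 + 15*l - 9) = -l^5 + 5*sqrt(2)*l^4/2 + 2*sqrt(2)*l^3 + 17*l^3/2 - 51*sqrt(2)*l^2/4 - 6*l^2 - 31*l/2 + 10*sqrt(2)*l + 14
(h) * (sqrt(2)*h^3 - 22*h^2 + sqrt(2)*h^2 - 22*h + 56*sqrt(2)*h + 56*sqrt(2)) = sqrt(2)*h^4 - 22*h^3 + sqrt(2)*h^3 - 22*h^2 + 56*sqrt(2)*h^2 + 56*sqrt(2)*h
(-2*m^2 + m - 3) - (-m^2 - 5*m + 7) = -m^2 + 6*m - 10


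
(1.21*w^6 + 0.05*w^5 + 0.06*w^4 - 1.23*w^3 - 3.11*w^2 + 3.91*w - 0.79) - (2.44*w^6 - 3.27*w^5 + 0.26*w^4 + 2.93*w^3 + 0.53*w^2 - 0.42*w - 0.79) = -1.23*w^6 + 3.32*w^5 - 0.2*w^4 - 4.16*w^3 - 3.64*w^2 + 4.33*w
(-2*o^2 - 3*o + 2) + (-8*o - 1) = -2*o^2 - 11*o + 1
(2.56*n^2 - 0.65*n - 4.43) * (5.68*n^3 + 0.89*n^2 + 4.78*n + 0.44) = 14.5408*n^5 - 1.4136*n^4 - 13.5041*n^3 - 5.9233*n^2 - 21.4614*n - 1.9492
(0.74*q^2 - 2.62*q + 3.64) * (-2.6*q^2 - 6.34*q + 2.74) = -1.924*q^4 + 2.1204*q^3 + 9.1744*q^2 - 30.2564*q + 9.9736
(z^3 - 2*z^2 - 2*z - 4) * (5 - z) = -z^4 + 7*z^3 - 8*z^2 - 6*z - 20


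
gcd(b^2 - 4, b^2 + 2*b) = b + 2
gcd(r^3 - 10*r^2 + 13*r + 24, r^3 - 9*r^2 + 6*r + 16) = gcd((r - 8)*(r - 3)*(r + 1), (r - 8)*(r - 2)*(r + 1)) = r^2 - 7*r - 8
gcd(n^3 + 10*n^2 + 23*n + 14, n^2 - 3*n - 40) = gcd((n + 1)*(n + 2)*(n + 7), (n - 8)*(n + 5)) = 1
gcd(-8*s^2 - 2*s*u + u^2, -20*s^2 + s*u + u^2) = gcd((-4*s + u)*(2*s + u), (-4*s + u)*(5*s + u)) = 4*s - u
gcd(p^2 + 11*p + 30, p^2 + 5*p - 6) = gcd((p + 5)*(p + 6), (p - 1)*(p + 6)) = p + 6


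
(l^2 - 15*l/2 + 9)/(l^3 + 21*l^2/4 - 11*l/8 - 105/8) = 4*(l - 6)/(4*l^2 + 27*l + 35)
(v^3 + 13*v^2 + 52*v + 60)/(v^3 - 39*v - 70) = (v + 6)/(v - 7)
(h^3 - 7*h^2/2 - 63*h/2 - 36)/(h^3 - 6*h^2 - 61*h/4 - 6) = 2*(h + 3)/(2*h + 1)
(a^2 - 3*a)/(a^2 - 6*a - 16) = a*(3 - a)/(-a^2 + 6*a + 16)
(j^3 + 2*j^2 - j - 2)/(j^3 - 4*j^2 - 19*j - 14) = (j - 1)/(j - 7)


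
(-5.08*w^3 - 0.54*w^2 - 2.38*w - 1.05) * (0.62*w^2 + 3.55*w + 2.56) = -3.1496*w^5 - 18.3688*w^4 - 16.3974*w^3 - 10.4824*w^2 - 9.8203*w - 2.688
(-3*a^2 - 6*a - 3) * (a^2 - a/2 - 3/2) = -3*a^4 - 9*a^3/2 + 9*a^2/2 + 21*a/2 + 9/2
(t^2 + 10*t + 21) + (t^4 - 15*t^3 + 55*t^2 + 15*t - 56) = t^4 - 15*t^3 + 56*t^2 + 25*t - 35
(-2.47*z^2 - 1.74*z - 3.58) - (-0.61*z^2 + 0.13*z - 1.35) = -1.86*z^2 - 1.87*z - 2.23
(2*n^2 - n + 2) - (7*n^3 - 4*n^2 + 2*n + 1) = -7*n^3 + 6*n^2 - 3*n + 1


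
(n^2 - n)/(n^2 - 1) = n/(n + 1)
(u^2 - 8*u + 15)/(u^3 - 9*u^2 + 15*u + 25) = (u - 3)/(u^2 - 4*u - 5)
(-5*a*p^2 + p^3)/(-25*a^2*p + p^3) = p/(5*a + p)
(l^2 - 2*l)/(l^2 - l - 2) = l/(l + 1)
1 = 1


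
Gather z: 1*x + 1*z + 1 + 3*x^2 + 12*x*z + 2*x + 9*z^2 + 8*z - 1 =3*x^2 + 3*x + 9*z^2 + z*(12*x + 9)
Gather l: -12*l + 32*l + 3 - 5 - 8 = 20*l - 10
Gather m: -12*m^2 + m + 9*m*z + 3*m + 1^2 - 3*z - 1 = -12*m^2 + m*(9*z + 4) - 3*z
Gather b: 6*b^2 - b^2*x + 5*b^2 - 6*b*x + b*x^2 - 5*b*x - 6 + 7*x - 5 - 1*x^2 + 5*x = b^2*(11 - x) + b*(x^2 - 11*x) - x^2 + 12*x - 11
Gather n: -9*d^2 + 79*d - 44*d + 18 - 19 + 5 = -9*d^2 + 35*d + 4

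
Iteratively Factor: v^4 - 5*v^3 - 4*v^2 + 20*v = (v)*(v^3 - 5*v^2 - 4*v + 20) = v*(v - 2)*(v^2 - 3*v - 10) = v*(v - 5)*(v - 2)*(v + 2)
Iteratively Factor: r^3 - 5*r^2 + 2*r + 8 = (r - 4)*(r^2 - r - 2) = (r - 4)*(r - 2)*(r + 1)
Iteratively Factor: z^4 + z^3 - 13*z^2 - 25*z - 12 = (z + 3)*(z^3 - 2*z^2 - 7*z - 4) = (z + 1)*(z + 3)*(z^2 - 3*z - 4) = (z + 1)^2*(z + 3)*(z - 4)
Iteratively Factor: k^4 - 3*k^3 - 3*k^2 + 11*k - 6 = (k - 3)*(k^3 - 3*k + 2) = (k - 3)*(k + 2)*(k^2 - 2*k + 1) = (k - 3)*(k - 1)*(k + 2)*(k - 1)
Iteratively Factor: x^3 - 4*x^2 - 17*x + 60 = (x - 3)*(x^2 - x - 20) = (x - 3)*(x + 4)*(x - 5)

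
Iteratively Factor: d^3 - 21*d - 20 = (d - 5)*(d^2 + 5*d + 4) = (d - 5)*(d + 4)*(d + 1)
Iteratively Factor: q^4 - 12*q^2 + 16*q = (q - 2)*(q^3 + 2*q^2 - 8*q) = (q - 2)*(q + 4)*(q^2 - 2*q) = (q - 2)^2*(q + 4)*(q)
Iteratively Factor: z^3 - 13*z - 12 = (z - 4)*(z^2 + 4*z + 3) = (z - 4)*(z + 3)*(z + 1)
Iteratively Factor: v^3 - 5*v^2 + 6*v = (v)*(v^2 - 5*v + 6) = v*(v - 2)*(v - 3)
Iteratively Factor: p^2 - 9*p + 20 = (p - 5)*(p - 4)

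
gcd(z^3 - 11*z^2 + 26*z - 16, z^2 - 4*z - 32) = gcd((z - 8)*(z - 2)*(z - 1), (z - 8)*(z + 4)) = z - 8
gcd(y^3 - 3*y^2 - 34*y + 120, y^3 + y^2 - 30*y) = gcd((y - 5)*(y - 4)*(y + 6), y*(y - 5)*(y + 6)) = y^2 + y - 30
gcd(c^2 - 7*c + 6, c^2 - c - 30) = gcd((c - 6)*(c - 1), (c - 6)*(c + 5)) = c - 6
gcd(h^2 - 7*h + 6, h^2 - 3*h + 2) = h - 1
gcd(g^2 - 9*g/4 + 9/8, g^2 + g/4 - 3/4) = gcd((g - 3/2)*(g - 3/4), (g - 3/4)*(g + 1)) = g - 3/4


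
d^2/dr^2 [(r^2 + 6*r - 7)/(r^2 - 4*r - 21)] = 4*(5*r^3 + 21*r^2 + 231*r - 161)/(r^6 - 12*r^5 - 15*r^4 + 440*r^3 + 315*r^2 - 5292*r - 9261)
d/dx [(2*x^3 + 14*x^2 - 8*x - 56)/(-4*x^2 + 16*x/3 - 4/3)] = 3*(-3*x^4 + 8*x^3 + 13*x^2 - 182*x + 116)/(2*(9*x^4 - 24*x^3 + 22*x^2 - 8*x + 1))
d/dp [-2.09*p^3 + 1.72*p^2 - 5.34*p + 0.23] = -6.27*p^2 + 3.44*p - 5.34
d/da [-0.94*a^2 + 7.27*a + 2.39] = 7.27 - 1.88*a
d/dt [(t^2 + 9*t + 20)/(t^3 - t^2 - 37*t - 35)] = (-t^2 - 8*t + 17)/(t^4 - 12*t^3 + 22*t^2 + 84*t + 49)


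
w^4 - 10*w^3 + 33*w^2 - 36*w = w*(w - 4)*(w - 3)^2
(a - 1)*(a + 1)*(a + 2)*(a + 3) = a^4 + 5*a^3 + 5*a^2 - 5*a - 6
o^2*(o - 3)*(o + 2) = o^4 - o^3 - 6*o^2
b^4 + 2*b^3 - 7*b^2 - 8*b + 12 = (b - 2)*(b - 1)*(b + 2)*(b + 3)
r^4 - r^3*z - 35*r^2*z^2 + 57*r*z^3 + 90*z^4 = (r - 5*z)*(r - 3*z)*(r + z)*(r + 6*z)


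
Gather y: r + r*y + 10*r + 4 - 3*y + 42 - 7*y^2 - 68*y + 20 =11*r - 7*y^2 + y*(r - 71) + 66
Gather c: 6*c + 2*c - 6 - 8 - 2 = 8*c - 16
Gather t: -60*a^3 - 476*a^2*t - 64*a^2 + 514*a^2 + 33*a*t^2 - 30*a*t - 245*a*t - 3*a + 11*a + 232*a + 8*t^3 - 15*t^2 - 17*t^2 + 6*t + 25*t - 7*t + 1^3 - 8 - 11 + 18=-60*a^3 + 450*a^2 + 240*a + 8*t^3 + t^2*(33*a - 32) + t*(-476*a^2 - 275*a + 24)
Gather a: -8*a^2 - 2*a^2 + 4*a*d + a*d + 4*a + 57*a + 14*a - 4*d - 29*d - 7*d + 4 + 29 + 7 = -10*a^2 + a*(5*d + 75) - 40*d + 40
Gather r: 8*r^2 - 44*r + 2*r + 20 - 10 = 8*r^2 - 42*r + 10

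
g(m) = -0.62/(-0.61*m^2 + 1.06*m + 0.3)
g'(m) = -0.62*(1.22*m - 1.06)/(-0.61*m^2 + 1.06*m + 0.3)^2 = (0.6572 - 0.7564*m)/(-0.61*m^2 + 1.06*m + 0.3)^2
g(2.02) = 12.96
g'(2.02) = -380.39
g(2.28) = 1.36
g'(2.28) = -5.17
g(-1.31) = 0.29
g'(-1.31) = 0.36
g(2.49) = 0.74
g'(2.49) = -1.73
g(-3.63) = 0.05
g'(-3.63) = 0.03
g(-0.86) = 0.58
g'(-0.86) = 1.16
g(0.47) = -0.93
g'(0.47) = 0.69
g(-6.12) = 0.02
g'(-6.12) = 0.01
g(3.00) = 0.31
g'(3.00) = -0.40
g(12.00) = 0.01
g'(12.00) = -0.00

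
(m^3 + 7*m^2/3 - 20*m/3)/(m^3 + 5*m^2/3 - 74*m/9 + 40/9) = 3*m/(3*m - 2)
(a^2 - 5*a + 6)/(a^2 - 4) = (a - 3)/(a + 2)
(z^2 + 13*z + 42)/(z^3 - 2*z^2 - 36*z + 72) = (z + 7)/(z^2 - 8*z + 12)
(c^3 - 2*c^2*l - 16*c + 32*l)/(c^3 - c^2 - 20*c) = (c^2 - 2*c*l - 4*c + 8*l)/(c*(c - 5))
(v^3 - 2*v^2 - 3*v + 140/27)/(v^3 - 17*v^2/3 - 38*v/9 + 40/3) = (v - 7/3)/(v - 6)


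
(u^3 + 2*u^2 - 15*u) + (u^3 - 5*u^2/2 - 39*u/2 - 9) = 2*u^3 - u^2/2 - 69*u/2 - 9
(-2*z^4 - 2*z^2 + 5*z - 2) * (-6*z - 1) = 12*z^5 + 2*z^4 + 12*z^3 - 28*z^2 + 7*z + 2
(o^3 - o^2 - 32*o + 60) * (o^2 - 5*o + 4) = o^5 - 6*o^4 - 23*o^3 + 216*o^2 - 428*o + 240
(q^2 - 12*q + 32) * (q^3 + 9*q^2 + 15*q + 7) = q^5 - 3*q^4 - 61*q^3 + 115*q^2 + 396*q + 224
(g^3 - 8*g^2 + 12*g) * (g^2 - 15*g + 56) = g^5 - 23*g^4 + 188*g^3 - 628*g^2 + 672*g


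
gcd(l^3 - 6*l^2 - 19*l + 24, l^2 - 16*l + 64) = l - 8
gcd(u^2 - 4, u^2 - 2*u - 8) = u + 2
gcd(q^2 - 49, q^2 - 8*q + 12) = 1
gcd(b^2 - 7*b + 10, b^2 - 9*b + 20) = b - 5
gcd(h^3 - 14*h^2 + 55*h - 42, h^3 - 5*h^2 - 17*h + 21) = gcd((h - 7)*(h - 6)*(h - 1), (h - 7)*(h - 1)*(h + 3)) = h^2 - 8*h + 7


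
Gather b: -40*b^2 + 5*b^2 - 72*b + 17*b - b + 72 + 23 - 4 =-35*b^2 - 56*b + 91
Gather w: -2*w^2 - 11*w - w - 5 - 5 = -2*w^2 - 12*w - 10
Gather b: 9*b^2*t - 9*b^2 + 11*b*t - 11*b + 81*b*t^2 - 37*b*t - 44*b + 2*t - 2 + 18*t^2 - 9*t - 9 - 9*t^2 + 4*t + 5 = b^2*(9*t - 9) + b*(81*t^2 - 26*t - 55) + 9*t^2 - 3*t - 6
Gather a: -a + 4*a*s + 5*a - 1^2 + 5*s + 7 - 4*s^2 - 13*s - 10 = a*(4*s + 4) - 4*s^2 - 8*s - 4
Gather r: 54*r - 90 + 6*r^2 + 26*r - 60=6*r^2 + 80*r - 150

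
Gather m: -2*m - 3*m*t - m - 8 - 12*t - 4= m*(-3*t - 3) - 12*t - 12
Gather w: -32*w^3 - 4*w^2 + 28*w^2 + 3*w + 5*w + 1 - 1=-32*w^3 + 24*w^2 + 8*w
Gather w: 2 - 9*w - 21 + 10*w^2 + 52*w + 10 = 10*w^2 + 43*w - 9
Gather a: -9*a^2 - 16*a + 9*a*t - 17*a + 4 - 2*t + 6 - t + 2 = -9*a^2 + a*(9*t - 33) - 3*t + 12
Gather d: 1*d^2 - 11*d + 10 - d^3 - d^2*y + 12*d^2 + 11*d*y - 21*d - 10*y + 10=-d^3 + d^2*(13 - y) + d*(11*y - 32) - 10*y + 20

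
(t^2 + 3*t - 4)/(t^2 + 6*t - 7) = (t + 4)/(t + 7)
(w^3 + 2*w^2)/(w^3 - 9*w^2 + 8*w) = w*(w + 2)/(w^2 - 9*w + 8)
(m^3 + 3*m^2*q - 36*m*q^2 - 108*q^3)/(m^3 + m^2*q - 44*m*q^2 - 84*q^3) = (-m^2 + 3*m*q + 18*q^2)/(-m^2 + 5*m*q + 14*q^2)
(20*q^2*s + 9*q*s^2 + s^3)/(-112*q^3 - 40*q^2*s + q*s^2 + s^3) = s*(-5*q - s)/(28*q^2 + 3*q*s - s^2)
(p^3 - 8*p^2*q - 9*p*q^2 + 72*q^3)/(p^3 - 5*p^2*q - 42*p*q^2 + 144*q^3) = (p + 3*q)/(p + 6*q)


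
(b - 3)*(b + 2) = b^2 - b - 6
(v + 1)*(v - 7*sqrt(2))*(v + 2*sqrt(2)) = v^3 - 5*sqrt(2)*v^2 + v^2 - 28*v - 5*sqrt(2)*v - 28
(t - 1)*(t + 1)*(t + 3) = t^3 + 3*t^2 - t - 3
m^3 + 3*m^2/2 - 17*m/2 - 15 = (m - 3)*(m + 2)*(m + 5/2)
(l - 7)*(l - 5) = l^2 - 12*l + 35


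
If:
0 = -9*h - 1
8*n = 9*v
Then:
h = -1/9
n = 9*v/8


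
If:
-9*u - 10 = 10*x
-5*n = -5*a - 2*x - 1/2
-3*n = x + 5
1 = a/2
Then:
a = 2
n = 1/22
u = 455/99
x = -113/22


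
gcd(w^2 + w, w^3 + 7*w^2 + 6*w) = w^2 + w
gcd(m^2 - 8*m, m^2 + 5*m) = m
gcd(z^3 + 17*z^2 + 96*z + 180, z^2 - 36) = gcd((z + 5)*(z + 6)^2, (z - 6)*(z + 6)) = z + 6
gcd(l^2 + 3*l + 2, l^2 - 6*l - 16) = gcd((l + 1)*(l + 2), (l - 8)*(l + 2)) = l + 2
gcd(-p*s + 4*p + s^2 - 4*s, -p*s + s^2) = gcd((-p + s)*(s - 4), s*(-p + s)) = p - s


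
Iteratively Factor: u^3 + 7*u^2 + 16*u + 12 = (u + 2)*(u^2 + 5*u + 6) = (u + 2)^2*(u + 3)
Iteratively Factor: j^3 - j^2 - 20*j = (j + 4)*(j^2 - 5*j) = j*(j + 4)*(j - 5)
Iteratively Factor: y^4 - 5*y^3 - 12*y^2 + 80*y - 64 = (y + 4)*(y^3 - 9*y^2 + 24*y - 16) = (y - 1)*(y + 4)*(y^2 - 8*y + 16) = (y - 4)*(y - 1)*(y + 4)*(y - 4)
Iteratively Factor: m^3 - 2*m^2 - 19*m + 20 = (m - 5)*(m^2 + 3*m - 4) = (m - 5)*(m - 1)*(m + 4)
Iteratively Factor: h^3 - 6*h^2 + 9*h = (h - 3)*(h^2 - 3*h) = (h - 3)^2*(h)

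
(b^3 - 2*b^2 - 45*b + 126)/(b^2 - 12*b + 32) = (b^3 - 2*b^2 - 45*b + 126)/(b^2 - 12*b + 32)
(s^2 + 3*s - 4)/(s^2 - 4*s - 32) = (s - 1)/(s - 8)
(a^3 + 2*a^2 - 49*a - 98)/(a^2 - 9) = (a^3 + 2*a^2 - 49*a - 98)/(a^2 - 9)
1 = 1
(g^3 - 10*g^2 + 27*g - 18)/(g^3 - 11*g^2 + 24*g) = (g^2 - 7*g + 6)/(g*(g - 8))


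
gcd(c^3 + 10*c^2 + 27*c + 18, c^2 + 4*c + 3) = c^2 + 4*c + 3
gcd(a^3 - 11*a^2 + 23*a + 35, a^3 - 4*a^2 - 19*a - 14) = a^2 - 6*a - 7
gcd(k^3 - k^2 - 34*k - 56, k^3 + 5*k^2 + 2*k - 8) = k^2 + 6*k + 8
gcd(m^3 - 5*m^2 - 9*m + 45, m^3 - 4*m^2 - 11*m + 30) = m^2 - 2*m - 15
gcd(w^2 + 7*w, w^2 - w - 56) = w + 7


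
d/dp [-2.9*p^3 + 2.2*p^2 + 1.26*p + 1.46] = -8.7*p^2 + 4.4*p + 1.26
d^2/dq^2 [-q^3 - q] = -6*q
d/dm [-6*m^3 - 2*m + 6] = -18*m^2 - 2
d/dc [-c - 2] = -1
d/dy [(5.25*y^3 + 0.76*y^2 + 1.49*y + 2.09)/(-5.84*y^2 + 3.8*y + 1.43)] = (-30.66*y^4 + 39.9*y^3 + 34.1121*y^2 + 26.5848*y - 5.8113)/(34.1056*y^4 - 44.384*y^3 - 2.2624*y^2 + 10.868*y + 2.0449)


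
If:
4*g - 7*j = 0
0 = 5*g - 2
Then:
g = 2/5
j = 8/35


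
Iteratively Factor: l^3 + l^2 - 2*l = (l - 1)*(l^2 + 2*l) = l*(l - 1)*(l + 2)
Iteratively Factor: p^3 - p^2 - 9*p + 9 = (p - 1)*(p^2 - 9) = (p - 3)*(p - 1)*(p + 3)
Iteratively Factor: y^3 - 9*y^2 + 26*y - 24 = (y - 2)*(y^2 - 7*y + 12) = (y - 3)*(y - 2)*(y - 4)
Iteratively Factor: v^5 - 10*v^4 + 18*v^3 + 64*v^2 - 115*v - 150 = (v + 1)*(v^4 - 11*v^3 + 29*v^2 + 35*v - 150) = (v - 5)*(v + 1)*(v^3 - 6*v^2 - v + 30) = (v - 5)^2*(v + 1)*(v^2 - v - 6) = (v - 5)^2*(v + 1)*(v + 2)*(v - 3)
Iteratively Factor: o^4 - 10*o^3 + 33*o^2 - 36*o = (o)*(o^3 - 10*o^2 + 33*o - 36) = o*(o - 4)*(o^2 - 6*o + 9) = o*(o - 4)*(o - 3)*(o - 3)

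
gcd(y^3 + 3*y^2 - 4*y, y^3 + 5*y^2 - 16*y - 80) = y + 4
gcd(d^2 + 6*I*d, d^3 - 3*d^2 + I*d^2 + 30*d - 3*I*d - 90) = d + 6*I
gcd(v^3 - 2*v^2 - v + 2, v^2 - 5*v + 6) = v - 2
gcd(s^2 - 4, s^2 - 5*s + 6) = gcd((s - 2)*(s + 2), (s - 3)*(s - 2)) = s - 2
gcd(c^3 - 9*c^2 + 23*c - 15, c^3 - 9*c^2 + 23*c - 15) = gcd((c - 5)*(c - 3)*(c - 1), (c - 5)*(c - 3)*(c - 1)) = c^3 - 9*c^2 + 23*c - 15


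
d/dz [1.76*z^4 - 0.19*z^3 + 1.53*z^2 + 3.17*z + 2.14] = 7.04*z^3 - 0.57*z^2 + 3.06*z + 3.17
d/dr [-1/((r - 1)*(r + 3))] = 2*(r + 1)/((r - 1)^2*(r + 3)^2)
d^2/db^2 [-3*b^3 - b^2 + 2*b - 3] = -18*b - 2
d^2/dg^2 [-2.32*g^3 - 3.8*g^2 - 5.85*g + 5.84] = -13.92*g - 7.6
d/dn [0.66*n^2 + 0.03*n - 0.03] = 1.32*n + 0.03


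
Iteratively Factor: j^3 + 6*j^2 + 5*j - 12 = (j + 4)*(j^2 + 2*j - 3) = (j - 1)*(j + 4)*(j + 3)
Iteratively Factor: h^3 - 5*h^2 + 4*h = (h)*(h^2 - 5*h + 4) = h*(h - 4)*(h - 1)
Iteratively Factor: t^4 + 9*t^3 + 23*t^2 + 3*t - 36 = (t + 3)*(t^3 + 6*t^2 + 5*t - 12) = (t + 3)^2*(t^2 + 3*t - 4) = (t + 3)^2*(t + 4)*(t - 1)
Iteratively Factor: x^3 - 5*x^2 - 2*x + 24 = (x + 2)*(x^2 - 7*x + 12) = (x - 3)*(x + 2)*(x - 4)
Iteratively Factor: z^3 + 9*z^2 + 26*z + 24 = (z + 2)*(z^2 + 7*z + 12) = (z + 2)*(z + 4)*(z + 3)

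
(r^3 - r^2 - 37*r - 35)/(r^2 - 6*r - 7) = r + 5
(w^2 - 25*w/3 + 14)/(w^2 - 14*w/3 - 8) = (3*w - 7)/(3*w + 4)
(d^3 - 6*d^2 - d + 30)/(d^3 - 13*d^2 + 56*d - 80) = (d^2 - d - 6)/(d^2 - 8*d + 16)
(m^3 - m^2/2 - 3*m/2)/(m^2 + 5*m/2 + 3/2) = m*(2*m - 3)/(2*m + 3)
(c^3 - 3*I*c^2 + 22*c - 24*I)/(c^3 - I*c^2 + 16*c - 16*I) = (c - 6*I)/(c - 4*I)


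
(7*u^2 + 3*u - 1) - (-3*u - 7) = 7*u^2 + 6*u + 6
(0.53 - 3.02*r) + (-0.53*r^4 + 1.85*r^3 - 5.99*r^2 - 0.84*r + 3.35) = -0.53*r^4 + 1.85*r^3 - 5.99*r^2 - 3.86*r + 3.88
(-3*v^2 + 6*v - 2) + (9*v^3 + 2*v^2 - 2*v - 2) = 9*v^3 - v^2 + 4*v - 4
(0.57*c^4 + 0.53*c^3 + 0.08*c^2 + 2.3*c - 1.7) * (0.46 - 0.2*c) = -0.114*c^5 + 0.1562*c^4 + 0.2278*c^3 - 0.4232*c^2 + 1.398*c - 0.782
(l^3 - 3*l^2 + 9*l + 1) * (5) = 5*l^3 - 15*l^2 + 45*l + 5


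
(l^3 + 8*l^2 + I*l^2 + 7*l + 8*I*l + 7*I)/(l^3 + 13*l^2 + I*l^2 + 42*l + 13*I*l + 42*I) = (l + 1)/(l + 6)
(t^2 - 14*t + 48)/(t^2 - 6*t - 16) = (t - 6)/(t + 2)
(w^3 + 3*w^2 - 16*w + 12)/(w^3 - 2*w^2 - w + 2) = (w + 6)/(w + 1)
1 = 1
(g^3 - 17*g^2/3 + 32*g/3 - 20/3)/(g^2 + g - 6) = (3*g^2 - 11*g + 10)/(3*(g + 3))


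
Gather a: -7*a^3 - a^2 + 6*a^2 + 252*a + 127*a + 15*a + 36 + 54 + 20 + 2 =-7*a^3 + 5*a^2 + 394*a + 112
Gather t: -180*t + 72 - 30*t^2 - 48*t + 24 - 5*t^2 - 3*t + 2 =-35*t^2 - 231*t + 98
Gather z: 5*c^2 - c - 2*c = 5*c^2 - 3*c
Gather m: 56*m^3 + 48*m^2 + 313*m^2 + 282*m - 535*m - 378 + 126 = 56*m^3 + 361*m^2 - 253*m - 252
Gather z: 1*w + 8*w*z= 8*w*z + w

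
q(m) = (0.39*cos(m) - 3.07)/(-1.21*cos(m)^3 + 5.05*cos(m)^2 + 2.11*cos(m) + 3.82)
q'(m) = (0.39*cos(m) - 3.07)*(-3.63*sin(m)*cos(m)^2 + 10.1*sin(m)*cos(m) + 2.11*sin(m))/(-1.21*cos(m)^3 + 5.05*cos(m)^2 + 2.11*cos(m) + 3.82)^2 - 0.39*sin(m)/(-1.21*cos(m)^3 + 5.05*cos(m)^2 + 2.11*cos(m) + 3.82)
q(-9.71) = -0.46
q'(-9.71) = 0.17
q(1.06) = -0.49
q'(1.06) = -0.50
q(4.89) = -0.69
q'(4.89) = 0.68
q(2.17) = -0.74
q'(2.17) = 0.58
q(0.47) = -0.31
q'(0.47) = -0.15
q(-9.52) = -0.44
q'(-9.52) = 0.06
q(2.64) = -0.51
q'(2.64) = 0.32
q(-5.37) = -0.42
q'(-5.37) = -0.39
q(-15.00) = -0.59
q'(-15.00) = -0.48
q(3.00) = -0.44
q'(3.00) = 0.08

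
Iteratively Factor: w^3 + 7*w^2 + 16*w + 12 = (w + 3)*(w^2 + 4*w + 4) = (w + 2)*(w + 3)*(w + 2)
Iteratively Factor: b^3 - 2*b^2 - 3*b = (b - 3)*(b^2 + b) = b*(b - 3)*(b + 1)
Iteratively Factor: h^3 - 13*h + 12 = (h + 4)*(h^2 - 4*h + 3) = (h - 1)*(h + 4)*(h - 3)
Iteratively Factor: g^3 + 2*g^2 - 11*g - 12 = (g - 3)*(g^2 + 5*g + 4) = (g - 3)*(g + 4)*(g + 1)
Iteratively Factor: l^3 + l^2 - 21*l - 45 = (l - 5)*(l^2 + 6*l + 9) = (l - 5)*(l + 3)*(l + 3)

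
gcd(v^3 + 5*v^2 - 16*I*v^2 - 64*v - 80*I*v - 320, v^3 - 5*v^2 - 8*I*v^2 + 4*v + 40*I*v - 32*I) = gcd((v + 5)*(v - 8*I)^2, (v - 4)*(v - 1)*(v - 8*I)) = v - 8*I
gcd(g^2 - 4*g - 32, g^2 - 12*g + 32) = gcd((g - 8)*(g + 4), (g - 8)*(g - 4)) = g - 8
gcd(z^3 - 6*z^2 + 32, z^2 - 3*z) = 1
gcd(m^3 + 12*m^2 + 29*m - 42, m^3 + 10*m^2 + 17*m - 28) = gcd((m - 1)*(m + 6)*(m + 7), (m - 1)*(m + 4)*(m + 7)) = m^2 + 6*m - 7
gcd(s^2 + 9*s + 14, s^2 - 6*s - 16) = s + 2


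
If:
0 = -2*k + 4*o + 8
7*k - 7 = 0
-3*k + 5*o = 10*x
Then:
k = 1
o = -3/2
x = -21/20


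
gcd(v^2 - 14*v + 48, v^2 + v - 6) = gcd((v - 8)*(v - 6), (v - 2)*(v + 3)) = 1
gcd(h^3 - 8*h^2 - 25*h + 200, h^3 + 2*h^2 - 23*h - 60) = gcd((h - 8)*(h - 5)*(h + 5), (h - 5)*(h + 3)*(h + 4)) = h - 5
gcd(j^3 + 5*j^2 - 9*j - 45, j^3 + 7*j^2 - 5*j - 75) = j^2 + 2*j - 15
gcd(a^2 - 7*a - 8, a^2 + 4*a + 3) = a + 1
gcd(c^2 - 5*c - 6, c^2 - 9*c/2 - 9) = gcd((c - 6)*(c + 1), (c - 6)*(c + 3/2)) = c - 6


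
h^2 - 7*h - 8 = (h - 8)*(h + 1)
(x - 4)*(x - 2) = x^2 - 6*x + 8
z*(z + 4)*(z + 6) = z^3 + 10*z^2 + 24*z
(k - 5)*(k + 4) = k^2 - k - 20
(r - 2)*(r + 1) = r^2 - r - 2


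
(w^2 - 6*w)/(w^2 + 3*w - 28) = w*(w - 6)/(w^2 + 3*w - 28)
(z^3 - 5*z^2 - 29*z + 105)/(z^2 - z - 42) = (z^2 + 2*z - 15)/(z + 6)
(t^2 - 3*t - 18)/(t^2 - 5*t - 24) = (t - 6)/(t - 8)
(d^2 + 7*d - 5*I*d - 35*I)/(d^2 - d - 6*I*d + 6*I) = (d^2 + 7*d - 5*I*d - 35*I)/(d^2 - d - 6*I*d + 6*I)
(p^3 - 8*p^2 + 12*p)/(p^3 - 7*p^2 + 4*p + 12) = p/(p + 1)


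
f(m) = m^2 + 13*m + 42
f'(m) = 2*m + 13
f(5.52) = 144.23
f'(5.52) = 24.04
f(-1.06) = 29.34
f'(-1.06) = 10.88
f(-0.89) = 31.22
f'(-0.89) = 11.22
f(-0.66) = 33.86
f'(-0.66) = 11.68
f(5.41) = 141.60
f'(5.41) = 23.82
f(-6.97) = -0.03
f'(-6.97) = -0.94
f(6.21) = 161.29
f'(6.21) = 25.42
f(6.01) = 156.25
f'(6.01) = 25.02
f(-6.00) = 0.00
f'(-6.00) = 1.00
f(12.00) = 342.00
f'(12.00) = 37.00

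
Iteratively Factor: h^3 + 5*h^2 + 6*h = (h)*(h^2 + 5*h + 6) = h*(h + 2)*(h + 3)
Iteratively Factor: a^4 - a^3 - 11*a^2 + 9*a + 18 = (a + 3)*(a^3 - 4*a^2 + a + 6) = (a - 2)*(a + 3)*(a^2 - 2*a - 3) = (a - 2)*(a + 1)*(a + 3)*(a - 3)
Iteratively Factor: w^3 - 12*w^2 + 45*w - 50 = (w - 5)*(w^2 - 7*w + 10) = (w - 5)^2*(w - 2)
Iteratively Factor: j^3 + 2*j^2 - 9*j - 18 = (j - 3)*(j^2 + 5*j + 6) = (j - 3)*(j + 2)*(j + 3)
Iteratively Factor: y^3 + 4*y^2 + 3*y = (y)*(y^2 + 4*y + 3) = y*(y + 3)*(y + 1)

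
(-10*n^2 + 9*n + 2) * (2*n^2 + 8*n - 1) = -20*n^4 - 62*n^3 + 86*n^2 + 7*n - 2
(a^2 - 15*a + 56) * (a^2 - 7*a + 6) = a^4 - 22*a^3 + 167*a^2 - 482*a + 336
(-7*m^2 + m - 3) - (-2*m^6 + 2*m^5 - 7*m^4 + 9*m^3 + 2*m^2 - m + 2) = 2*m^6 - 2*m^5 + 7*m^4 - 9*m^3 - 9*m^2 + 2*m - 5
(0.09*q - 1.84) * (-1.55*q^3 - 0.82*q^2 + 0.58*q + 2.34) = -0.1395*q^4 + 2.7782*q^3 + 1.561*q^2 - 0.8566*q - 4.3056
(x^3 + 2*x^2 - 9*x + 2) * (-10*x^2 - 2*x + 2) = -10*x^5 - 22*x^4 + 88*x^3 + 2*x^2 - 22*x + 4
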